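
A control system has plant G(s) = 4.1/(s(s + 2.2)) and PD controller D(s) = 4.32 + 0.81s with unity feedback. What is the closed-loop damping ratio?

ζ = 0.656

Forward path: (4.32 + 0.81s)·4.1/(s(s+2.2)). The closed-loop characteristic equation is s² + (2.2 + 4.1·0.81)s + 4.1·4.32 = 0.
That is s² + 5.521s + 17.71 = 0, so ω_n = 4.209 rad/s and ζ = 5.521/(2·4.209) = 0.6559.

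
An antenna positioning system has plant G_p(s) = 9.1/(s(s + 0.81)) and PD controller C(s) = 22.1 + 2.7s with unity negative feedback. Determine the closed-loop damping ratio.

ζ = 0.895

Forward path: (22.1 + 2.7s)·9.1/(s(s+0.81)). The closed-loop characteristic equation is s² + (0.81 + 9.1·2.7)s + 9.1·22.1 = 0.
That is s² + 25.38s + 201.1 = 0, so ω_n = 14.18 rad/s and ζ = 25.38/(2·14.18) = 0.8948.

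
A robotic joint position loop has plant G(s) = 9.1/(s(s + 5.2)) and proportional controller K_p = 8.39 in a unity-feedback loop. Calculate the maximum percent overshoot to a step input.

The closed-loop denominator s² + 5.2s + 76.35 gives ω_n = √76.35 = 8.738 and ζ = 5.2/(2ω_n) = 0.2976.
%OS = 100·exp(−πζ/√(1−ζ²)) = 100·exp(−π·0.2976/√0.9115) = 37.6%.

37.6%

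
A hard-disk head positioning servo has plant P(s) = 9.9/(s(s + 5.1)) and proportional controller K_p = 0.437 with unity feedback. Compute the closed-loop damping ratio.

With unity feedback the closed-loop characteristic equation is s² + 5.1s + 0.437·9.9 = s² + 5.1s + 4.326 = 0.
Matching s² + 2ζω_n s + ω_n²: ω_n = √4.326 = 2.08 rad/s and 2ζω_n = 5.1, so ζ = 5.1/(2·2.08) = 1.23.

ζ = 1.23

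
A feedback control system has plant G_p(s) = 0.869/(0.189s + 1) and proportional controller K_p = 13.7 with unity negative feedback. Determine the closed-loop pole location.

s = -68.28

Closed loop: T(s) = K_p·G_p/(1+K_p·G_p) = 11.91/(0.189s + 1 + 11.91), with pole at s = −(1 + 11.91)/0.189 = −68.28.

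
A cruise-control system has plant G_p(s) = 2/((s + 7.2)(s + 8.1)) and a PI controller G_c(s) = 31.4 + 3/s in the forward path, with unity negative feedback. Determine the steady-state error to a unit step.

The open loop G_c(s)G_p(s) has a pole at the origin (type 1), so the static position error constant is infinite and e_ss = 1/(1+∞) = 0.

0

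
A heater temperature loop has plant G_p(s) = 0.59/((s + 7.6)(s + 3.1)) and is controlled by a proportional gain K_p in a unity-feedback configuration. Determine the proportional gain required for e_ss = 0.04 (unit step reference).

K_p = 958

Steady-state error for a unit step on this type-0 loop is 1/(1 + K_p·G_p(0)).
G_p(0) = 0.02504. Require 1/(1 + K_p·0.02504) = 0.04, so 1 + 0.02504·K_p = 25.
K_p = (25 − 1)/0.02504 = 958.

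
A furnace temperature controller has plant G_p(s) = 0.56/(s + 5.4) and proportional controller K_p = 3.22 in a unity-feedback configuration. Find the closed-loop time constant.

τ = 0.139 s

Closed-loop transfer function: T(s) = K_p·G_p(s)/(1 + K_p·G_p(s)) = 1.803/(s + 5.4 + 1.803) = 1.803/(s + 7.203).
Time constant τ = 1/7.203 = 0.139 s.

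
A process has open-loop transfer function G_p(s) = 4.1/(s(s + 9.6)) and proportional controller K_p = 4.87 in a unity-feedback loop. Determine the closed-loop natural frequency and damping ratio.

ω_n = 4.47 rad/s, ζ = 1.07

The closed-loop denominator is s(s+9.6) + 4.87·4.1 = s² + 9.6s + 19.97.
Matching s² + 2ζω_n s + ω_n²: ω_n = √19.97 = 4.468 rad/s and 2ζω_n = 9.6, so ζ = 9.6/(2·4.468) = 1.07.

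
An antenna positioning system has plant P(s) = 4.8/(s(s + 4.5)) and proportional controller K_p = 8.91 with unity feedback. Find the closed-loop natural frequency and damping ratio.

The closed-loop denominator is s(s+4.5) + 8.91·4.8 = s² + 4.5s + 42.77.
Matching s² + 2ζω_n s + ω_n²: ω_n = √42.77 = 6.54 rad/s and 2ζω_n = 4.5, so ζ = 4.5/(2·6.54) = 0.344.

ω_n = 6.54 rad/s, ζ = 0.344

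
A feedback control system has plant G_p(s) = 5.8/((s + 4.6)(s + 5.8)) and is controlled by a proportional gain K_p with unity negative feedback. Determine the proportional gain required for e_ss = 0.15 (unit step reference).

For a type-0 loop with proportional control, e_ss = 1/(1 + K_p·G_p(0)).
G_p(0) = 0.2174. Require 1/(1 + K_p·0.2174) = 0.15, so 1 + 0.2174·K_p = 6.667.
K_p = (6.667 − 1)/0.2174 = 26.1.

K_p = 26.1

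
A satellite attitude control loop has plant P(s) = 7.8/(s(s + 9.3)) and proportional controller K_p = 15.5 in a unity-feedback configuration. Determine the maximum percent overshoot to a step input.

Closed-loop characteristic equation: s² + 9.3s + 120.9 = 0, so ω_n = 11 rad/s and ζ = 9.3/(2·11) = 0.4229.
%OS = 100·exp(−πζ/√(1−ζ²)) = 100·exp(−π·0.4229/√0.8212) = 23.1%.

23.1%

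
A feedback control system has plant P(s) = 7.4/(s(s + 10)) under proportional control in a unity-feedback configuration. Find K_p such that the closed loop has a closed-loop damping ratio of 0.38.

Closed-loop characteristic equation: s² + 10s + K_p·7.4 = 0.
So ω_n = √(7.4K_p) and 2ζω_n = 10, giving ζ = 10/(2√(7.4K_p)).
Setting ζ = 0.38: √(7.4K_p) = 10/(2·0.38) = 13.16, so K_p = 173.1/7.4 = 23.4.

K_p = 23.4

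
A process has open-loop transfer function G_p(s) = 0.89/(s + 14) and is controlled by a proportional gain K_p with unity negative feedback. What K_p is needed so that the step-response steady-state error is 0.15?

K_p = 89.1

For a type-0 loop with proportional control, e_ss = 1/(1 + K_p·G_p(0)).
G_p(0) = 0.06357. Require 1/(1 + K_p·0.06357) = 0.15, so 1 + 0.06357·K_p = 6.667.
K_p = (6.667 − 1)/0.06357 = 89.1.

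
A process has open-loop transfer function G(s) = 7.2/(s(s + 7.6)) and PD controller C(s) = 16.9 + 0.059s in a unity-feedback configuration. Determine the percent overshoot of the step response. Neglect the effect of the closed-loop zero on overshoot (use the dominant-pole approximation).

Forward path: (16.9 + 0.059s)·7.2/(s(s+7.6)). The closed-loop characteristic equation is s² + (7.6 + 7.2·0.059)s + 7.2·16.9 = 0.
That is s² + 8.025s + 121.7 = 0, so ω_n = 11.03 rad/s and ζ = 8.025/(2·11.03) = 0.3637.
%OS = 100·exp(−πζ/√(1−ζ²)) = 29.3%.

29.3%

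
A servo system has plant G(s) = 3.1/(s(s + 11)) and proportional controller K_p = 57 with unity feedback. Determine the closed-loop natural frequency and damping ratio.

1 + K_p·G(s) = 0 gives s² + 11s + 176.7 = 0.
Matching s² + 2ζω_n s + ω_n²: ω_n = √176.7 = 13.29 rad/s and 2ζω_n = 11, so ζ = 11/(2·13.29) = 0.414.

ω_n = 13.3 rad/s, ζ = 0.414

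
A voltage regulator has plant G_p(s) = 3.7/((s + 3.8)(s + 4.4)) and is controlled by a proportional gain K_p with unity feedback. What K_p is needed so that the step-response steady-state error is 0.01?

Steady-state error for a unit step on this type-0 loop is 1/(1 + K_p·G_p(0)).
G_p(0) = 0.2213. Require 1/(1 + K_p·0.2213) = 0.01, so 1 + 0.2213·K_p = 100.
K_p = (100 − 1)/0.2213 = 447.

K_p = 447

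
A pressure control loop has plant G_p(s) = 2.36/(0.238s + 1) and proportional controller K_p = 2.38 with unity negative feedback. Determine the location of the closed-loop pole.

s = -27.8

Closed loop: T(s) = K_p·G_p/(1+K_p·G_p) = 5.617/(0.238s + 1 + 5.617), with pole at s = −(1 + 5.617)/0.238 = −27.8.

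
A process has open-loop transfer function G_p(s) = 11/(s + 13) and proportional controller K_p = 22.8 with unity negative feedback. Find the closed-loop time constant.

Closed-loop transfer function: T(s) = K_p·G_p(s)/(1 + K_p·G_p(s)) = 250.8/(s + 13 + 250.8) = 250.8/(s + 263.8).
Time constant τ = 1/263.8 = 0.00379 s.

τ = 0.00379 s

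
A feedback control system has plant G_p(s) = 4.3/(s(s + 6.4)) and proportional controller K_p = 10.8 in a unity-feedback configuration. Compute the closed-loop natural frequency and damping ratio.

The closed-loop denominator is s(s+6.4) + 10.8·4.3 = s² + 6.4s + 46.44.
So ω_n² = 46.44 ⇒ ω_n = 6.815 rad/s, and ζ = 6.4/(2ω_n) = 0.47.

ω_n = 6.81 rad/s, ζ = 0.47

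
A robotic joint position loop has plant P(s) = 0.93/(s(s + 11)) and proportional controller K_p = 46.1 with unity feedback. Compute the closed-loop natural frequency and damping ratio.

ω_n = 6.55 rad/s, ζ = 0.84

The closed-loop denominator is s(s+11) + 46.1·0.93 = s² + 11s + 42.87.
So ω_n² = 42.87 ⇒ ω_n = 6.548 rad/s, and ζ = 11/(2ω_n) = 0.84.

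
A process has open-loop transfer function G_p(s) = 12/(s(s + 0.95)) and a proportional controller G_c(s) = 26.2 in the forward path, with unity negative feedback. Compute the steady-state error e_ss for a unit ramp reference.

0.00302

The loop has one pole at the origin (type 1). Velocity error constant K_v = lim_{s→0} s·G_c(s)G_p(s) = 26.2·12/0.95 = 330.9.
Steady-state error to a unit ramp: e_ss = 1/K_v = 0.00302.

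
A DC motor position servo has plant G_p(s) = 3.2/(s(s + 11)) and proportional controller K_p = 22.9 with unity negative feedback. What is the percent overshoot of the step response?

The closed-loop denominator s² + 11s + 73.28 gives ω_n = √73.28 = 8.56 and ζ = 11/(2ω_n) = 0.6425.
%OS = 100·exp(−πζ/√(1−ζ²)) = 100·exp(−π·0.6425/√0.5872) = 7.18%.

7.18%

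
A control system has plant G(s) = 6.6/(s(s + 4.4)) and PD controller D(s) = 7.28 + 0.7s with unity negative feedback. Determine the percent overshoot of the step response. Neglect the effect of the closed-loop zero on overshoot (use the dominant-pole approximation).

Forward path: (7.28 + 0.7s)·6.6/(s(s+4.4)). The closed-loop characteristic equation is s² + (4.4 + 6.6·0.7)s + 6.6·7.28 = 0.
That is s² + 9.02s + 48.05 = 0, so ω_n = 6.932 rad/s and ζ = 9.02/(2·6.932) = 0.6506.
%OS = 100·exp(−πζ/√(1−ζ²)) = 6.78%.

6.78%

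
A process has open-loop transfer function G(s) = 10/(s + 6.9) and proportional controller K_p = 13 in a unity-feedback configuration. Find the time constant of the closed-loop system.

τ = 0.0073 s

Closed-loop transfer function: T(s) = K_p·G(s)/(1 + K_p·G(s)) = 130/(s + 6.9 + 130) = 130/(s + 136.9).
Time constant τ = 1/136.9 = 0.0073 s.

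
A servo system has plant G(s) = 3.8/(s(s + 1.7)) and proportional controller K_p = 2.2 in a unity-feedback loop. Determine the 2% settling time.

T_s ≈ 4.71 s

Closed-loop characteristic equation: s² + 1.7s + 8.36 = 0, so ω_n = 2.891 rad/s and ζ = 1.7/(2·2.891) = 0.294.
2% settling time T_s ≈ 4/(ζω_n) = 4/0.85 = 4.71 s.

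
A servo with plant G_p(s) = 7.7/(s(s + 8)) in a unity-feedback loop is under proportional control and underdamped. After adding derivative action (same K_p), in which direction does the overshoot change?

decrease

The derivative term adds K·K_d to the s-coefficient of the characteristic equation, raising 2ζω_n while ω_n is unchanged; ζ increases, so overshoot decreases.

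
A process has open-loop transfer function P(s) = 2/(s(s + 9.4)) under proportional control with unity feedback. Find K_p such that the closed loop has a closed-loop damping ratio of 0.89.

K_p = 13.9

Closed-loop characteristic equation: s² + 9.4s + K_p·2 = 0.
So ω_n = √(2K_p) and 2ζω_n = 9.4, giving ζ = 9.4/(2√(2K_p)).
Setting ζ = 0.89: √(2K_p) = 9.4/(2·0.89) = 5.281, so K_p = 27.89/2 = 13.9.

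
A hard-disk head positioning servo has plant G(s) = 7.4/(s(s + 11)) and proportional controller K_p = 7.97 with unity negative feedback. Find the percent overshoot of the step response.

Closed-loop characteristic equation: s² + 11s + 58.98 = 0, so ω_n = 7.68 rad/s and ζ = 11/(2·7.68) = 0.7162.
%OS = 100·exp(−πζ/√(1−ζ²)) = 100·exp(−π·0.7162/√0.4871) = 3.98%.

3.98%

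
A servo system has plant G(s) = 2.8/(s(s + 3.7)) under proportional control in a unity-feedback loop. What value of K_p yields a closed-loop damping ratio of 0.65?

Closed-loop characteristic equation: s² + 3.7s + K_p·2.8 = 0.
So ω_n = √(2.8K_p) and 2ζω_n = 3.7, giving ζ = 3.7/(2√(2.8K_p)).
Setting ζ = 0.65: √(2.8K_p) = 3.7/(2·0.65) = 2.846, so K_p = 8.101/2.8 = 2.89.

K_p = 2.89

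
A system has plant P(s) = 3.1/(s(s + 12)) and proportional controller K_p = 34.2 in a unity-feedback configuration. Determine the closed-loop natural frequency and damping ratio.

ω_n = 10.3 rad/s, ζ = 0.583

The closed-loop denominator is s(s+12) + 34.2·3.1 = s² + 12s + 106.
So ω_n² = 106 ⇒ ω_n = 10.3 rad/s, and ζ = 12/(2ω_n) = 0.583.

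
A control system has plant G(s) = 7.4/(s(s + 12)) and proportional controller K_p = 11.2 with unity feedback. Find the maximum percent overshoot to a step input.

From 1 + K_pG(s) = 0: s² + 12s + 82.88 = 0 ⇒ ω_n = 9.104, ζ = 0.6591.
%OS = 100·exp(−πζ/√(1−ζ²)) = 100·exp(−π·0.6591/√0.5656) = 6.37%.

6.37%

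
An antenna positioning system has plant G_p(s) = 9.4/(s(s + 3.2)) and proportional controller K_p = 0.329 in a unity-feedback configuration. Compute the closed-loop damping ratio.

With unity feedback the closed-loop characteristic equation is s² + 3.2s + 0.329·9.4 = s² + 3.2s + 3.093 = 0.
Matching s² + 2ζω_n s + ω_n²: ω_n = √3.093 = 1.759 rad/s and 2ζω_n = 3.2, so ζ = 3.2/(2·1.759) = 0.91.

ζ = 0.91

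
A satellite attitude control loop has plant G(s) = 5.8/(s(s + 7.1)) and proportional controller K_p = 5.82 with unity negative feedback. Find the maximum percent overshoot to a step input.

8.85%

From 1 + K_pG(s) = 0: s² + 7.1s + 33.76 = 0 ⇒ ω_n = 5.81, ζ = 0.611.
%OS = 100·exp(−πζ/√(1−ζ²)) = 100·exp(−π·0.611/√0.6267) = 8.85%.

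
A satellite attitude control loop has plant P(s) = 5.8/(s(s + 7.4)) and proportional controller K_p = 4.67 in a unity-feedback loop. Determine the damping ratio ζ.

The closed-loop denominator is s(s+7.4) + 4.67·5.8 = s² + 7.4s + 27.09.
So ω_n² = 27.09 ⇒ ω_n = 5.204 rad/s, and ζ = 7.4/(2ω_n) = 0.711.

ζ = 0.711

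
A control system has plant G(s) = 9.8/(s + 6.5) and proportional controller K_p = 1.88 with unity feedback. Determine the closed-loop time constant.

Closed-loop transfer function: T(s) = K_p·G(s)/(1 + K_p·G(s)) = 18.42/(s + 6.5 + 18.42) = 18.42/(s + 24.92).
Time constant τ = 1/24.92 = 0.0401 s.

τ = 0.0401 s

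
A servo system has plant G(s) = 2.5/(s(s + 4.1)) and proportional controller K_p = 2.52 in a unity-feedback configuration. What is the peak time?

T_p = 2.17 s

The closed-loop denominator s² + 4.1s + 6.3 gives ω_n = √6.3 = 2.51 and ζ = 4.1/(2ω_n) = 0.8167.
Damped frequency ω_d = ω_n√(1−ζ²) = 1.448 rad/s, so peak time T_p = π/ω_d = 2.17 s.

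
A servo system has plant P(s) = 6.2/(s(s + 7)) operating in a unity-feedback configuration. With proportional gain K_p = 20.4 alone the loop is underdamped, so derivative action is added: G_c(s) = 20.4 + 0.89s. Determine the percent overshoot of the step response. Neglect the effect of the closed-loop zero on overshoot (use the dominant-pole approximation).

12.2%

Forward path: (20.4 + 0.89s)·6.2/(s(s+7)). The closed-loop characteristic equation is s² + (7 + 6.2·0.89)s + 6.2·20.4 = 0.
That is s² + 12.52s + 126.5 = 0, so ω_n = 11.25 rad/s and ζ = 12.52/(2·11.25) = 0.5565.
%OS = 100·exp(−πζ/√(1−ζ²)) = 12.2%.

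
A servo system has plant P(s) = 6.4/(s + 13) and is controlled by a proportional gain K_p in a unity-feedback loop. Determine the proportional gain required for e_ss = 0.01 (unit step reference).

K_p = 201

The loop is type 0, so e_ss(step) = 1/(1 + K_pos) with K_pos = K_p·P(0).
P(0) = 0.4923. Require 1/(1 + K_p·0.4923) = 0.01, so 1 + 0.4923·K_p = 100.
K_p = (100 − 1)/0.4923 = 201.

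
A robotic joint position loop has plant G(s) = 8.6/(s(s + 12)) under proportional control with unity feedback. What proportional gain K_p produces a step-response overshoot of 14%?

From %OS = 100·exp(−πζ/√(1−ζ²)) = 14%, ζ = −ln(0.14)/√(π²+ln²(0.14)) = 0.5305.
Characteristic equation s² + 12s + 8.6K_p = 0 gives ζ = 12/(2√(8.6K_p)).
Setting ζ = 0.5305: √(8.6K_p) = 12/(2·0.5305) = 11.31, so K_p = 127.9/8.6 = 14.9.

K_p = 14.9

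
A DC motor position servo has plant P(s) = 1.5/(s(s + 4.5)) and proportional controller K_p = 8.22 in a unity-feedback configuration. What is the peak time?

The closed-loop denominator s² + 4.5s + 12.33 gives ω_n = √12.33 = 3.511 and ζ = 4.5/(2ω_n) = 0.6408.
Damped frequency ω_d = ω_n√(1−ζ²) = 2.696 rad/s, so peak time T_p = π/ω_d = 1.17 s.

T_p = 1.17 s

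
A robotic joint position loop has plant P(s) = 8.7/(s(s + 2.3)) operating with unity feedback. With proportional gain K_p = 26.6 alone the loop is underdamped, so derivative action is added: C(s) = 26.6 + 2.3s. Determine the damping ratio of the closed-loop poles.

ζ = 0.733

Forward path: (26.6 + 2.3s)·8.7/(s(s+2.3)). The closed-loop characteristic equation is s² + (2.3 + 8.7·2.3)s + 8.7·26.6 = 0.
That is s² + 22.31s + 231.4 = 0, so ω_n = 15.21 rad/s and ζ = 22.31/(2·15.21) = 0.7333.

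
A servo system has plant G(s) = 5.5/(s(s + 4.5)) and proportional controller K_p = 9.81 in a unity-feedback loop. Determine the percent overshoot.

The closed-loop denominator s² + 4.5s + 53.96 gives ω_n = √53.96 = 7.345 and ζ = 4.5/(2ω_n) = 0.3063.
%OS = 100·exp(−πζ/√(1−ζ²)) = 100·exp(−π·0.3063/√0.9062) = 36.4%.

36.4%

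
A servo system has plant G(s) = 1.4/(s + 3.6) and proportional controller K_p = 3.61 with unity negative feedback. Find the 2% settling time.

Closed-loop transfer function: T(s) = K_p·G(s)/(1 + K_p·G(s)) = 5.054/(s + 3.6 + 5.054) = 5.054/(s + 8.654).
Time constant τ = 1/8.654 = 0.1156 s, so the 2% settling time is about 4τ = 0.462 s.

T_s ≈ 0.462 s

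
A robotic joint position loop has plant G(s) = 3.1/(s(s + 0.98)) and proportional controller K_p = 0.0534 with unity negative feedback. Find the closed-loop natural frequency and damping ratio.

ω_n = 0.407 rad/s, ζ = 1.2

The closed-loop denominator is s(s+0.98) + 0.0534·3.1 = s² + 0.98s + 0.1655.
So ω_n² = 0.1655 ⇒ ω_n = 0.4069 rad/s, and ζ = 0.98/(2ω_n) = 1.2.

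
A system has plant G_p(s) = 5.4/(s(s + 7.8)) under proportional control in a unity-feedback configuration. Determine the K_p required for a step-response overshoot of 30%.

From %OS = 100·exp(−πζ/√(1−ζ²)) = 30%, ζ = −ln(0.3)/√(π²+ln²(0.3)) = 0.3579.
Characteristic equation s² + 7.8s + 5.4K_p = 0 gives ζ = 7.8/(2√(5.4K_p)).
Setting ζ = 0.3579: √(5.4K_p) = 7.8/(2·0.3579) = 10.9, so K_p = 118.8/5.4 = 22.

K_p = 22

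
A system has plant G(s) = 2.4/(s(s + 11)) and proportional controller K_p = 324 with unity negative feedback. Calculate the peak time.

T_p = 0.115 s

The closed-loop denominator s² + 11s + 777.6 gives ω_n = √777.6 = 27.89 and ζ = 11/(2ω_n) = 0.1972.
Damped frequency ω_d = ω_n√(1−ζ²) = 27.34 rad/s, so peak time T_p = π/ω_d = 0.115 s.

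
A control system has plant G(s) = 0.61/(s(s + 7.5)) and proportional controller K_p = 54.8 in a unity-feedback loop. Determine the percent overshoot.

Closed-loop characteristic equation: s² + 7.5s + 33.43 = 0, so ω_n = 5.782 rad/s and ζ = 7.5/(2·5.782) = 0.6486.
%OS = 100·exp(−πζ/√(1−ζ²)) = 100·exp(−π·0.6486/√0.5793) = 6.88%.

6.88%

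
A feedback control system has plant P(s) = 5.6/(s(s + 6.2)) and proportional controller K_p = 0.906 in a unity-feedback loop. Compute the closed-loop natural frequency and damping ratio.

1 + K_p·P(s) = 0 gives s² + 6.2s + 5.074 = 0.
So ω_n² = 5.074 ⇒ ω_n = 2.252 rad/s, and ζ = 6.2/(2ω_n) = 1.38.

ω_n = 2.25 rad/s, ζ = 1.38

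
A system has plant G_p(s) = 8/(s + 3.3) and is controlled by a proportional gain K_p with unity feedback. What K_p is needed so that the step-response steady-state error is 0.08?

For a type-0 loop with proportional control, e_ss = 1/(1 + K_p·G_p(0)).
G_p(0) = 2.424. Require 1/(1 + K_p·2.424) = 0.08, so 1 + 2.424·K_p = 12.5.
K_p = (12.5 − 1)/2.424 = 4.74.

K_p = 4.74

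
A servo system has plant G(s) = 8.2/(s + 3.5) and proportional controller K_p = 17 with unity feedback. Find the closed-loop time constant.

τ = 0.007 s

Closed-loop transfer function: T(s) = K_p·G(s)/(1 + K_p·G(s)) = 139.4/(s + 3.5 + 139.4) = 139.4/(s + 142.9).
Time constant τ = 1/142.9 = 0.007 s.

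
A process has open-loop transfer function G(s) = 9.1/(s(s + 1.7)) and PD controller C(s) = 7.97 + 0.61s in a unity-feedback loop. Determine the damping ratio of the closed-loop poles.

Forward path: (7.97 + 0.61s)·9.1/(s(s+1.7)). The closed-loop characteristic equation is s² + (1.7 + 9.1·0.61)s + 9.1·7.97 = 0.
That is s² + 7.251s + 72.53 = 0, so ω_n = 8.516 rad/s and ζ = 7.251/(2·8.516) = 0.4257.

ζ = 0.426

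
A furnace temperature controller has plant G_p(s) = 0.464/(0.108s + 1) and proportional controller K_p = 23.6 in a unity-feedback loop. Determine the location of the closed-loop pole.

s = -110.7

Closed loop: T(s) = K_p·G_p/(1+K_p·G_p) = 10.95/(0.108s + 1 + 10.95), with pole at s = −(1 + 10.95)/0.108 = −110.7.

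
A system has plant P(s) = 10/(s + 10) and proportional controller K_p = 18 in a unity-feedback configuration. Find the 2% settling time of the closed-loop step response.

Closed-loop transfer function: T(s) = K_p·P(s)/(1 + K_p·P(s)) = 180/(s + 10 + 180) = 180/(s + 190).
Time constant τ = 1/190 = 0.005263 s, so the 2% settling time is about 4τ = 0.0211 s.

T_s ≈ 0.0211 s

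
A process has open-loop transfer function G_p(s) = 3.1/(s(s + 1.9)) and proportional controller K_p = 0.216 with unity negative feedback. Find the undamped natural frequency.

With unity feedback the closed-loop characteristic equation is s² + 1.9s + 0.216·3.1 = s² + 1.9s + 0.6696 = 0.
Matching s² + 2ζω_n s + ω_n²: ω_n = √0.6696 = 0.8183 rad/s and 2ζω_n = 1.9, so ζ = 1.9/(2·0.8183) = 1.16.

ω_n = 0.818 rad/s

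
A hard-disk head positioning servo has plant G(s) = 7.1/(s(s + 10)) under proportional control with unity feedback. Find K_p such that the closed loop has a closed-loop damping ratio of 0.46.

K_p = 16.6

Closed-loop characteristic equation: s² + 10s + K_p·7.1 = 0.
So ω_n = √(7.1K_p) and 2ζω_n = 10, giving ζ = 10/(2√(7.1K_p)).
Setting ζ = 0.46: √(7.1K_p) = 10/(2·0.46) = 10.87, so K_p = 118.1/7.1 = 16.6.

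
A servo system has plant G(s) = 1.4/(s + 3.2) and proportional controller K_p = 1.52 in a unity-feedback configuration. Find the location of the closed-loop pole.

Closed-loop transfer function: T(s) = K_p·G(s)/(1 + K_p·G(s)) = 2.128/(s + 3.2 + 2.128) = 2.128/(s + 5.328).
The closed-loop pole is at s = −5.328.

s = -5.328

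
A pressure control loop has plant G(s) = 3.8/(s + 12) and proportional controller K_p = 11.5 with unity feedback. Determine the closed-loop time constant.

τ = 0.018 s

Closed-loop transfer function: T(s) = K_p·G(s)/(1 + K_p·G(s)) = 43.7/(s + 12 + 43.7) = 43.7/(s + 55.7).
Time constant τ = 1/55.7 = 0.018 s.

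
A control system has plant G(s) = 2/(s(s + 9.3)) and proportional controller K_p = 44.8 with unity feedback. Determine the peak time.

T_p = 0.381 s

The closed-loop denominator s² + 9.3s + 89.6 gives ω_n = √89.6 = 9.466 and ζ = 9.3/(2ω_n) = 0.4912.
Damped frequency ω_d = ω_n√(1−ζ²) = 8.245 rad/s, so peak time T_p = π/ω_d = 0.381 s.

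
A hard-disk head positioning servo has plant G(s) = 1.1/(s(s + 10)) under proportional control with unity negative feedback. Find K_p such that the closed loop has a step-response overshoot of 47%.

From %OS = 100·exp(−πζ/√(1−ζ²)) = 47%, ζ = −ln(0.47)/√(π²+ln²(0.47)) = 0.2337.
Characteristic equation s² + 10s + 1.1K_p = 0 gives ζ = 10/(2√(1.1K_p)).
Setting ζ = 0.2337: √(1.1K_p) = 10/(2·0.2337) = 21.4, so K_p = 457.8/1.1 = 416.

K_p = 416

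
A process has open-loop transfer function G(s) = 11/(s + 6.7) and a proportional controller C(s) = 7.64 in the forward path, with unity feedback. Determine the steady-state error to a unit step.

The loop is type 0. Static position error constant K_pos = C(0)·G(0) = 7.64·1.642 = 12.54.
Steady-state error to a unit step: e_ss = 1/(1+K_pos) = 1/13.54 = 0.0738.

0.0738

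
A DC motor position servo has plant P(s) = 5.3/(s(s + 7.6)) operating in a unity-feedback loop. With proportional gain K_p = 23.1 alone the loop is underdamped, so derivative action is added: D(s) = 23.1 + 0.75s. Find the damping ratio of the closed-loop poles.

Forward path: (23.1 + 0.75s)·5.3/(s(s+7.6)). The closed-loop characteristic equation is s² + (7.6 + 5.3·0.75)s + 5.3·23.1 = 0.
That is s² + 11.57s + 122.4 = 0, so ω_n = 11.06 rad/s and ζ = 11.57/(2·11.06) = 0.5231.

ζ = 0.523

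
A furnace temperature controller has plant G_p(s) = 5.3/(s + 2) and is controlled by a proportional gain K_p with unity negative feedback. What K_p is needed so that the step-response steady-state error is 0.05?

K_p = 7.17

The loop is type 0, so e_ss(step) = 1/(1 + K_pos) with K_pos = K_p·G_p(0).
G_p(0) = 2.65. Require 1/(1 + K_p·2.65) = 0.05, so 1 + 2.65·K_p = 20.
K_p = (20 − 1)/2.65 = 7.17.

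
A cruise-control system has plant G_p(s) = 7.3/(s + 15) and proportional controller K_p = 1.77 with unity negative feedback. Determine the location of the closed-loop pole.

Closed-loop transfer function: T(s) = K_p·G_p(s)/(1 + K_p·G_p(s)) = 12.92/(s + 15 + 12.92) = 12.92/(s + 27.92).
The closed-loop pole is at s = −27.92.

s = -27.92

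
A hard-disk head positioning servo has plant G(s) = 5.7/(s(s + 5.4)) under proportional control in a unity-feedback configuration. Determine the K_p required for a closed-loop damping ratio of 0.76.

Closed-loop characteristic equation: s² + 5.4s + K_p·5.7 = 0.
So ω_n = √(5.7K_p) and 2ζω_n = 5.4, giving ζ = 5.4/(2√(5.7K_p)).
Setting ζ = 0.76: √(5.7K_p) = 5.4/(2·0.76) = 3.553, so K_p = 12.62/5.7 = 2.21.

K_p = 2.21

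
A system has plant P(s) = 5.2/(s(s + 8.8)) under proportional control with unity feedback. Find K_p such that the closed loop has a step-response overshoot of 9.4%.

K_p = 10.3

From %OS = 100·exp(−πζ/√(1−ζ²)) = 9.4%, ζ = −ln(0.094)/√(π²+ln²(0.094)) = 0.6013.
Characteristic equation s² + 8.8s + 5.2K_p = 0 gives ζ = 8.8/(2√(5.2K_p)).
Setting ζ = 0.6013: √(5.2K_p) = 8.8/(2·0.6013) = 7.317, so K_p = 53.54/5.2 = 10.3.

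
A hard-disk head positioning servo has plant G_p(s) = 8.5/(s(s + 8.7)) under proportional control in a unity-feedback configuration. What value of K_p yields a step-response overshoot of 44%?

K_p = 34.8

From %OS = 100·exp(−πζ/√(1−ζ²)) = 44%, ζ = −ln(0.44)/√(π²+ln²(0.44)) = 0.2528.
Characteristic equation s² + 8.7s + 8.5K_p = 0 gives ζ = 8.7/(2√(8.5K_p)).
Setting ζ = 0.2528: √(8.5K_p) = 8.7/(2·0.2528) = 17.2, so K_p = 296/8.5 = 34.8.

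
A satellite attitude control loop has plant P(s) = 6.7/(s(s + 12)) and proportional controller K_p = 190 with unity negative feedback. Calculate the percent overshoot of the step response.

From 1 + K_pP(s) = 0: s² + 12s + 1273 = 0 ⇒ ω_n = 35.68, ζ = 0.1682.
%OS = 100·exp(−πζ/√(1−ζ²)) = 100·exp(−π·0.1682/√0.9717) = 58.5%.

58.5%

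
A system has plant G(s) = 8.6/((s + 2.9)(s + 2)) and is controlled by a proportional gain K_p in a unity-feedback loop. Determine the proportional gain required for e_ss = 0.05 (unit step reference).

K_p = 12.8

The loop is type 0, so e_ss(step) = 1/(1 + K_pos) with K_pos = K_p·G(0).
G(0) = 1.483. Require 1/(1 + K_p·1.483) = 0.05, so 1 + 1.483·K_p = 20.
K_p = (20 − 1)/1.483 = 12.8.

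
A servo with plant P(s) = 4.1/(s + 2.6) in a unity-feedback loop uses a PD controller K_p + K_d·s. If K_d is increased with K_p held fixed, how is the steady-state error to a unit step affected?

At s = 0 the derivative term contributes nothing: C(0) = K_p regardless of K_d, so K_pos = K_p·P(0) and e_ss are unchanged.

unchanged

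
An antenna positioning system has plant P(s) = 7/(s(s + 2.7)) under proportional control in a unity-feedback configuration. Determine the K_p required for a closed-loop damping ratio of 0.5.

Closed-loop characteristic equation: s² + 2.7s + K_p·7 = 0.
So ω_n = √(7K_p) and 2ζω_n = 2.7, giving ζ = 2.7/(2√(7K_p)).
Setting ζ = 0.5: √(7K_p) = 2.7/(2·0.5) = 2.7, so K_p = 7.29/7 = 1.04.

K_p = 1.04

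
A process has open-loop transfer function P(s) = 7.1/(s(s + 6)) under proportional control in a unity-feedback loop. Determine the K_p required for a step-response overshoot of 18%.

From %OS = 100·exp(−πζ/√(1−ζ²)) = 18%, ζ = −ln(0.18)/√(π²+ln²(0.18)) = 0.4791.
Characteristic equation s² + 6s + 7.1K_p = 0 gives ζ = 6/(2√(7.1K_p)).
Setting ζ = 0.4791: √(7.1K_p) = 6/(2·0.4791) = 6.262, so K_p = 39.21/7.1 = 5.52.

K_p = 5.52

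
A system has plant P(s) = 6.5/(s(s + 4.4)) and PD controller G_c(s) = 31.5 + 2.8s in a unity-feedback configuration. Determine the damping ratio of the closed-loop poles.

ζ = 0.79

Forward path: (31.5 + 2.8s)·6.5/(s(s+4.4)). The closed-loop characteristic equation is s² + (4.4 + 6.5·2.8)s + 6.5·31.5 = 0.
That is s² + 22.6s + 204.8 = 0, so ω_n = 14.31 rad/s and ζ = 22.6/(2·14.31) = 0.7897.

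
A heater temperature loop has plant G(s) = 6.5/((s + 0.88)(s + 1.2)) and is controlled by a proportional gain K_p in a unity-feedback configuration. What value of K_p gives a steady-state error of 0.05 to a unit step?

K_p = 3.09

The loop is type 0, so e_ss(step) = 1/(1 + K_pos) with K_pos = K_p·G(0).
G(0) = 6.155. Require 1/(1 + K_p·6.155) = 0.05, so 1 + 6.155·K_p = 20.
K_p = (20 − 1)/6.155 = 3.09.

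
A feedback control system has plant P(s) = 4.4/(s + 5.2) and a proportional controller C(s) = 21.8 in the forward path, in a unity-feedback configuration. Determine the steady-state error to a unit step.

The loop is type 0. Static position error constant K_pos = C(0)·P(0) = 21.8·0.8462 = 18.45.
Steady-state error to a unit step: e_ss = 1/(1+K_pos) = 1/19.45 = 0.0514.

0.0514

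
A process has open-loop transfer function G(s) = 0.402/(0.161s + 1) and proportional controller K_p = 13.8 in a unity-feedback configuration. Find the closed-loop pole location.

Closed loop: T(s) = K_p·G/(1+K_p·G) = 5.548/(0.161s + 1 + 5.548), with pole at s = −(1 + 5.548)/0.161 = −40.67.

s = -40.67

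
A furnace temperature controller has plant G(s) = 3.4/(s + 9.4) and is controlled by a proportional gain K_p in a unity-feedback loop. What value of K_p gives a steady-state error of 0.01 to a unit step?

For a type-0 loop with proportional control, e_ss = 1/(1 + K_p·G(0)).
G(0) = 0.3617. Require 1/(1 + K_p·0.3617) = 0.01, so 1 + 0.3617·K_p = 100.
K_p = (100 − 1)/0.3617 = 274.

K_p = 274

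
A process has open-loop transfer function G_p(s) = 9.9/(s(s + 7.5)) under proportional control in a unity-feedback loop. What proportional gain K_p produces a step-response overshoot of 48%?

K_p = 27.4

From %OS = 100·exp(−πζ/√(1−ζ²)) = 48%, ζ = −ln(0.48)/√(π²+ln²(0.48)) = 0.2275.
Characteristic equation s² + 7.5s + 9.9K_p = 0 gives ζ = 7.5/(2√(9.9K_p)).
Setting ζ = 0.2275: √(9.9K_p) = 7.5/(2·0.2275) = 16.48, so K_p = 271.7/9.9 = 27.4.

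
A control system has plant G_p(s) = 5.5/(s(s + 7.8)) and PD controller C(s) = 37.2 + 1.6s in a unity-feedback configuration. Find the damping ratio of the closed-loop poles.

ζ = 0.58

Forward path: (37.2 + 1.6s)·5.5/(s(s+7.8)). The closed-loop characteristic equation is s² + (7.8 + 5.5·1.6)s + 5.5·37.2 = 0.
That is s² + 16.6s + 204.6 = 0, so ω_n = 14.3 rad/s and ζ = 16.6/(2·14.3) = 0.5803.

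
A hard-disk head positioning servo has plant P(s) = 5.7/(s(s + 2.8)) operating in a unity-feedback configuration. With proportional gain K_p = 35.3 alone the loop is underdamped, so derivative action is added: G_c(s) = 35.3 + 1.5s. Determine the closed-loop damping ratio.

ζ = 0.4

Forward path: (35.3 + 1.5s)·5.7/(s(s+2.8)). The closed-loop characteristic equation is s² + (2.8 + 5.7·1.5)s + 5.7·35.3 = 0.
That is s² + 11.35s + 201.2 = 0, so ω_n = 14.18 rad/s and ζ = 11.35/(2·14.18) = 0.4001.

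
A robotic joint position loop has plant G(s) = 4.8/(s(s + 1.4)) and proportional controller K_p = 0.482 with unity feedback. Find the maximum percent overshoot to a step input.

19.6%

The closed-loop denominator s² + 1.4s + 2.314 gives ω_n = √2.314 = 1.521 and ζ = 1.4/(2ω_n) = 0.4602.
%OS = 100·exp(−πζ/√(1−ζ²)) = 100·exp(−π·0.4602/√0.7882) = 19.6%.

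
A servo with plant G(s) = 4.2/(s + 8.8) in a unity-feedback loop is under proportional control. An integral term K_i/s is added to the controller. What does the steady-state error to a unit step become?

The integrator makes K_pos = lim_{s→0} C(s)G(s) infinite, so e_ss = 1/(1+K_pos) = 0.

0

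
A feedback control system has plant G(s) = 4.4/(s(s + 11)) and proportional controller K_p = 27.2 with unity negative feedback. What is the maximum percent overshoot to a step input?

16.1%

The closed-loop denominator s² + 11s + 119.7 gives ω_n = √119.7 = 10.94 and ζ = 11/(2ω_n) = 0.5027.
%OS = 100·exp(−πζ/√(1−ζ²)) = 100·exp(−π·0.5027/√0.7472) = 16.1%.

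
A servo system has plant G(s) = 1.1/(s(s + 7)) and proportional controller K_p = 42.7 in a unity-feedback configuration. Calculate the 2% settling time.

The closed-loop denominator s² + 7s + 46.97 gives ω_n = √46.97 = 6.853 and ζ = 7/(2ω_n) = 0.5107.
2% settling time T_s ≈ 4/(ζω_n) = 4/3.5 = 1.14 s.

T_s ≈ 1.14 s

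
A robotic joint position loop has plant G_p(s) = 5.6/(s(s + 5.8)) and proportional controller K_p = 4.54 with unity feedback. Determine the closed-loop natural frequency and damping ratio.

ω_n = 5.04 rad/s, ζ = 0.575

The closed-loop denominator is s(s+5.8) + 4.54·5.6 = s² + 5.8s + 25.42.
Matching s² + 2ζω_n s + ω_n²: ω_n = √25.42 = 5.042 rad/s and 2ζω_n = 5.8, so ζ = 5.8/(2·5.042) = 0.575.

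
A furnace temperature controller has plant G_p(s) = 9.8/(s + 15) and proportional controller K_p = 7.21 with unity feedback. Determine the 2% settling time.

Closed-loop transfer function: T(s) = K_p·G_p(s)/(1 + K_p·G_p(s)) = 70.66/(s + 15 + 70.66) = 70.66/(s + 85.66).
Time constant τ = 1/85.66 = 0.01167 s, so the 2% settling time is about 4τ = 0.0467 s.

T_s ≈ 0.0467 s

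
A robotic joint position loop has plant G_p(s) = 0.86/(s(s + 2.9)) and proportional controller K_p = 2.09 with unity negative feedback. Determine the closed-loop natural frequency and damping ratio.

1 + K_p·G_p(s) = 0 gives s² + 2.9s + 1.797 = 0.
Matching s² + 2ζω_n s + ω_n²: ω_n = √1.797 = 1.341 rad/s and 2ζω_n = 2.9, so ζ = 2.9/(2·1.341) = 1.08.

ω_n = 1.34 rad/s, ζ = 1.08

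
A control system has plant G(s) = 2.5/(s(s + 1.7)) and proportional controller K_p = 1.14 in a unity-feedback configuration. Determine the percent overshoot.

From 1 + K_pG(s) = 0: s² + 1.7s + 2.85 = 0 ⇒ ω_n = 1.688, ζ = 0.5035.
%OS = 100·exp(−πζ/√(1−ζ²)) = 100·exp(−π·0.5035/√0.7465) = 16%.

16%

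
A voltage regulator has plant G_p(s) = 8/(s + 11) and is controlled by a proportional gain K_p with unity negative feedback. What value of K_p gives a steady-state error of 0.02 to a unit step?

K_p = 67.4

The loop is type 0, so e_ss(step) = 1/(1 + K_pos) with K_pos = K_p·G_p(0).
G_p(0) = 0.7273. Require 1/(1 + K_p·0.7273) = 0.02, so 1 + 0.7273·K_p = 50.
K_p = (50 − 1)/0.7273 = 67.4.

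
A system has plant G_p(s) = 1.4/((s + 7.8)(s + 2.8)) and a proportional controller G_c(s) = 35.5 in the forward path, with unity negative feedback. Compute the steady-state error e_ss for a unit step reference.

0.305

The loop is type 0. Static position error constant K_pos = G_c(0)·G_p(0) = 35.5·0.0641 = 2.276.
Steady-state error to a unit step: e_ss = 1/(1+K_pos) = 1/3.276 = 0.305.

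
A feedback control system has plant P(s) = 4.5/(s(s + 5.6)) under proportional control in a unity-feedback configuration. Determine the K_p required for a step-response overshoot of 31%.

K_p = 14.3

From %OS = 100·exp(−πζ/√(1−ζ²)) = 31%, ζ = −ln(0.31)/√(π²+ln²(0.31)) = 0.3493.
Characteristic equation s² + 5.6s + 4.5K_p = 0 gives ζ = 5.6/(2√(4.5K_p)).
Setting ζ = 0.3493: √(4.5K_p) = 5.6/(2·0.3493) = 8.016, so K_p = 64.25/4.5 = 14.3.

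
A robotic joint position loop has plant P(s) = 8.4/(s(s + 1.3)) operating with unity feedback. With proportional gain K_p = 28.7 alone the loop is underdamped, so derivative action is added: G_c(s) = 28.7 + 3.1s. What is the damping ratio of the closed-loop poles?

Forward path: (28.7 + 3.1s)·8.4/(s(s+1.3)). The closed-loop characteristic equation is s² + (1.3 + 8.4·3.1)s + 8.4·28.7 = 0.
That is s² + 27.34s + 241.1 = 0, so ω_n = 15.53 rad/s and ζ = 27.34/(2·15.53) = 0.8804.

ζ = 0.88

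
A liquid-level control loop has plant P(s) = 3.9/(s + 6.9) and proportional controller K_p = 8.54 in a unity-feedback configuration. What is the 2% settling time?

T_s ≈ 0.0995 s

Closed-loop transfer function: T(s) = K_p·P(s)/(1 + K_p·P(s)) = 33.31/(s + 6.9 + 33.31) = 33.31/(s + 40.21).
Time constant τ = 1/40.21 = 0.02487 s, so the 2% settling time is about 4τ = 0.0995 s.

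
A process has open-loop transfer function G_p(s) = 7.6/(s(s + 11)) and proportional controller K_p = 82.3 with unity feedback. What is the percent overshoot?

49.3%

The closed-loop denominator s² + 11s + 625.5 gives ω_n = √625.5 = 25.01 and ζ = 11/(2ω_n) = 0.2199.
%OS = 100·exp(−πζ/√(1−ζ²)) = 100·exp(−π·0.2199/√0.9516) = 49.3%.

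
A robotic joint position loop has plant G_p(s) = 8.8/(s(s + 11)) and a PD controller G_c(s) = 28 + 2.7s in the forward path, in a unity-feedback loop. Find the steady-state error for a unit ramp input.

The loop has one pole at the origin (type 1). Velocity error constant K_v = lim_{s→0} s·G_c(s)G_p(s) = 28·8.8/11 = 22.4.
Steady-state error to a unit ramp: e_ss = 1/K_v = 0.0446.

0.0446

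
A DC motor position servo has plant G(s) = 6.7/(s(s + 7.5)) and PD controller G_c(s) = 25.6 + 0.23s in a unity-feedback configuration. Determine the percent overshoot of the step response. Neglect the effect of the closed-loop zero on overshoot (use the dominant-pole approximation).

Forward path: (25.6 + 0.23s)·6.7/(s(s+7.5)). The closed-loop characteristic equation is s² + (7.5 + 6.7·0.23)s + 6.7·25.6 = 0.
That is s² + 9.041s + 171.5 = 0, so ω_n = 13.1 rad/s and ζ = 9.041/(2·13.1) = 0.3452.
%OS = 100·exp(−πζ/√(1−ζ²)) = 31.5%.

31.5%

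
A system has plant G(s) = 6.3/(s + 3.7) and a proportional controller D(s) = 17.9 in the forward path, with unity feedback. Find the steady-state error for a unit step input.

The loop is type 0. Static position error constant K_pos = D(0)·G(0) = 17.9·1.703 = 30.48.
Steady-state error to a unit step: e_ss = 1/(1+K_pos) = 1/31.48 = 0.0318.

0.0318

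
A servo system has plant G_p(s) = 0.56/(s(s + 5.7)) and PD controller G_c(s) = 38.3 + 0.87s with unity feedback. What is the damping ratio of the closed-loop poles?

Forward path: (38.3 + 0.87s)·0.56/(s(s+5.7)). The closed-loop characteristic equation is s² + (5.7 + 0.56·0.87)s + 0.56·38.3 = 0.
That is s² + 6.187s + 21.45 = 0, so ω_n = 4.631 rad/s and ζ = 6.187/(2·4.631) = 0.668.

ζ = 0.668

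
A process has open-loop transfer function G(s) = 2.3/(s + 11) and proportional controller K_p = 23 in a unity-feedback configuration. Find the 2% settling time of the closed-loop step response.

T_s ≈ 0.0626 s

Closed-loop transfer function: T(s) = K_p·G(s)/(1 + K_p·G(s)) = 52.9/(s + 11 + 52.9) = 52.9/(s + 63.9).
Time constant τ = 1/63.9 = 0.01565 s, so the 2% settling time is about 4τ = 0.0626 s.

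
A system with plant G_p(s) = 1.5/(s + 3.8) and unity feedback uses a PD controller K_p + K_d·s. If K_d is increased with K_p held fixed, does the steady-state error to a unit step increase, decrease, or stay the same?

unchanged

At s = 0 the derivative term contributes nothing: C(0) = K_p regardless of K_d, so K_pos = K_p·G_p(0) and e_ss are unchanged.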